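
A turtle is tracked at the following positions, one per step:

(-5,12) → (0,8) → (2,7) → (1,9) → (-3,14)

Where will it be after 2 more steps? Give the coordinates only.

(-20,33)

Taking differences between consecutive positions: (+5,-4), (+2,-1), (-1,+2), (-4,+5). These grow by (-3,+3) each step.
step 5: (-3,14) + (-7,+8) → (-10,22)
step 6: (-10,22) + (-10,+11) → (-20,33)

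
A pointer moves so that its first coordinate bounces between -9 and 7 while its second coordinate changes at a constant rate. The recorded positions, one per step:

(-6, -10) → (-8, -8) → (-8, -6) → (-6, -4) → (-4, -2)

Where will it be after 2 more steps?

The first coordinate travels 2 per step and bounces off the walls at -9 and 7.
  step 5: -4 → -2
  step 6: -2 → 0
The second coordinate changes by +2 each step: at step 6 it is 2.

(0, 2)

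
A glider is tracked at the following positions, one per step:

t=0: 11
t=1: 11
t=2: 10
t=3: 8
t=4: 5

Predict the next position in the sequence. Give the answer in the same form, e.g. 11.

1

Successive displacements: +0, -1, -2, -3 — each changes by -1.
step 5: 5 − 4 → 1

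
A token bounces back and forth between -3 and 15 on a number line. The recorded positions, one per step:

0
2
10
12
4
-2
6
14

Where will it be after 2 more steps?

0

The value reflects between -3 and 15, moving 8 per step.
  step 8: 14 → 8
  step 9: 8 → 0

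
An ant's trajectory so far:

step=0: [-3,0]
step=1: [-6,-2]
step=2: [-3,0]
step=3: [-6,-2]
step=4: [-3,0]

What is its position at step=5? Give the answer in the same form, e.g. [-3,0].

[-6,-2]

The jumps are [-3,-2], [+3,+2], [-3,-2], [+3,+2] — a geometric progression with ratio -1.
step 5: [-3,0] + [-3,-2] → [-6,-2]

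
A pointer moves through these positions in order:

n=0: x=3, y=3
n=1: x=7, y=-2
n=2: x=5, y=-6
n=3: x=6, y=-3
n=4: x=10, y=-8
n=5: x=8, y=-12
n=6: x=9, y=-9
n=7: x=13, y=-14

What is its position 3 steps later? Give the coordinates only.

x=16, y=-20

Step-to-step displacements: (+4, -5), (-2, -4), (+1, +3), (+4, -5), (-2, -4), (+1, +3), (+4, -5) — a repeating cycle of length 3.
step 8: apply (-2, -4) → x=11, y=-18
step 9: apply (+1, +3) → x=12, y=-15
step 10: apply (+4, -5) → x=16, y=-20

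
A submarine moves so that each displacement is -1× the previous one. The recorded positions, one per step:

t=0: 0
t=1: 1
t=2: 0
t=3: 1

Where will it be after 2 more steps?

Consecutive displacements +1, -1, +1 scale by a factor of -1 each step.
step 4: 1 − 1 → 0
step 5: 0 + 1 → 1

1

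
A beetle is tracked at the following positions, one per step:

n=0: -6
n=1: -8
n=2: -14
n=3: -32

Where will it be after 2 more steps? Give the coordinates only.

-248

Consecutive displacements -2, -6, -18 scale by a factor of 3 each step.
step 4: -32 − 54 → -86
step 5: -86 − 162 → -248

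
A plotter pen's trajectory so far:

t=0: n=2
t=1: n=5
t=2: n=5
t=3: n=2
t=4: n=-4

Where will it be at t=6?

n=-25

First differences are +3, +0, -3, -6; their common second difference is -3 (constant acceleration).
step 5: -4 − 9 → n=-13
step 6: -13 − 12 → n=-25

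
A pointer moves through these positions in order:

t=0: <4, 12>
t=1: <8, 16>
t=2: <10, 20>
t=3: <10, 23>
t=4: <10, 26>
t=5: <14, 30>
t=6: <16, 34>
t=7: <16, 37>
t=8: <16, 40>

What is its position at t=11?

The moves between consecutive positions are <+4, +4>, <+2, +4>, <+0, +3>, <+0, +3>, <+4, +4>, <+2, +4>, <+0, +3>, <+0, +3>; they repeat the 4-cycle [<+4, +4>, <+2, +4>, <+0, +3>, <+0, +3>].
step 9: apply <+4, +4> → <20, 44>
step 10: apply <+2, +4> → <22, 48>
step 11: apply <+0, +3> → <22, 51>

<22, 51>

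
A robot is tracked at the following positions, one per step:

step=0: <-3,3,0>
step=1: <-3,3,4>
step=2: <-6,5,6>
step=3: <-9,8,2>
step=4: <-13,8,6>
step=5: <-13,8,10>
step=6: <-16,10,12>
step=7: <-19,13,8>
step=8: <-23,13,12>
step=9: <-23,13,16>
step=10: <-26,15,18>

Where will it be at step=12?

Differencing gives <+0,+0,+4>, <-3,+2,+2>, <-3,+3,-4>, <-4,+0,+4>, <+0,+0,+4>, <-3,+2,+2>, <-3,+3,-4>, <-4,+0,+4>, <+0,+0,+4>, <-3,+2,+2>. This is the pattern <+0,+0,+4>, <-3,+2,+2>, <-3,+3,-4>, <-4,+0,+4> repeated.
step 11: apply <-3,+3,-4> → <-29,18,14>
step 12: apply <-4,+0,+4> → <-33,18,18>

<-33,18,18>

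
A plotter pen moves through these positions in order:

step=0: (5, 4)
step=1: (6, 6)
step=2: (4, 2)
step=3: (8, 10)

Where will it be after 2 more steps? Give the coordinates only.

Consecutive displacements (+1, +2), (-2, -4), (+4, +8) scale by a factor of -2 each step.
step 4: (8, 10) + (-8, -16) → (0, -6)
step 5: (0, -6) + (+16, +32) → (16, 26)

(16, 26)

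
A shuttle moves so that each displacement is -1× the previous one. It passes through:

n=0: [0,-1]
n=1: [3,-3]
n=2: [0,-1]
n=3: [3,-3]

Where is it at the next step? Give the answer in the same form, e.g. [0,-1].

[0,-1]

Consecutive displacements [+3,-2], [-3,+2], [+3,-2] scale by a factor of -1 each step.
step 4: [3,-3] + [-3,+2] → [0,-1]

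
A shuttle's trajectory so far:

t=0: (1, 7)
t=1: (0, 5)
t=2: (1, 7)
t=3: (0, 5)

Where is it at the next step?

(1, 7)

Consecutive displacements (-1, -2), (+1, +2), (-1, -2) scale by a factor of -1 each step.
step 4: (0, 5) + (+1, +2) → (1, 7)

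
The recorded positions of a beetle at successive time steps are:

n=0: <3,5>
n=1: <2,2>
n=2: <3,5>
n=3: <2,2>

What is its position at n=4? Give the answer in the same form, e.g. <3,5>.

<3,5>

Step-to-step displacements: <-1,-3>, <+1,+3>, <-1,-3>; each is -1× the previous.
step 4: <2,2> + <+1,+3> → <3,5>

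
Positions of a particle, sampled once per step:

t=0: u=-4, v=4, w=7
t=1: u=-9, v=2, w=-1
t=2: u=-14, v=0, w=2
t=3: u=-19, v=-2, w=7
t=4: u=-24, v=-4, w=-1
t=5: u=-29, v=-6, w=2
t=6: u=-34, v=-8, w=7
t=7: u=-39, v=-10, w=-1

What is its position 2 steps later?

The u coordinate changes by -5 each step, so at step 9 it is -4 + 9·(-5) = -49.
The v coordinate changes by -2 each step, so at step 9 it is 4 + 9·(-2) = -14.
The w coordinate repeats the cycle [7, -1, 2] with period 3; step 9 mod 3 = 0, giving 7.

u=-49, v=-14, w=7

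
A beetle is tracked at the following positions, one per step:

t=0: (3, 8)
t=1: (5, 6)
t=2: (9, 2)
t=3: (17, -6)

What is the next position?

(33, -22)

Step-to-step displacements: (+2, -2), (+4, -4), (+8, -8); each is 2× the previous.
step 4: (17, -6) + (+16, -16) → (33, -22)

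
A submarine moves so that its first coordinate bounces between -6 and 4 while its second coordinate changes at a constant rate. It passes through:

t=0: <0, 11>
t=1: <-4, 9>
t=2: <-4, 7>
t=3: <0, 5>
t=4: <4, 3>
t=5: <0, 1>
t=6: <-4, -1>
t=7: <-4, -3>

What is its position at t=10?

<0, -9>

The first coordinate reflects between -6 and 4, moving 4 per step.
  step 8: -4 → 0
  step 9: 0 → 4
  step 10: 4 → 0
The second coordinate changes by -2 each step: at step 10 it is -9.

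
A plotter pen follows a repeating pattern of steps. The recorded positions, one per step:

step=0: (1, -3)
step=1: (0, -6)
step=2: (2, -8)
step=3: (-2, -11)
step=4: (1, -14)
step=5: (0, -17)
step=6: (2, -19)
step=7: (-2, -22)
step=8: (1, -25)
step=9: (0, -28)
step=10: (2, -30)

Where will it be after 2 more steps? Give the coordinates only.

Differencing gives (-1, -3), (+2, -2), (-4, -3), (+3, -3), (-1, -3), (+2, -2), (-4, -3), (+3, -3), (-1, -3), (+2, -2). This is the pattern (-1, -3), (+2, -2), (-4, -3), (+3, -3) repeated.
step 11: apply (-4, -3) → (-2, -33)
step 12: apply (+3, -3) → (1, -36)

(1, -36)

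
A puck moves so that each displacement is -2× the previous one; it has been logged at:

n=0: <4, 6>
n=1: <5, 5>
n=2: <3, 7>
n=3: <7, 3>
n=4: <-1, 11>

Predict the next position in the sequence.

<15, -5>

The jumps are <+1, -1>, <-2, +2>, <+4, -4>, <-8, +8> — a geometric progression with ratio -2.
step 5: <-1, 11> + <+16, -16> → <15, -5>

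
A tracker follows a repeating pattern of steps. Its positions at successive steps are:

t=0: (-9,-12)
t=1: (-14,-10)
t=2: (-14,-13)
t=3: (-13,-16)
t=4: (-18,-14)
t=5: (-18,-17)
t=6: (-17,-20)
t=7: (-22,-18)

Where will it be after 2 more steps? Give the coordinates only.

(-21,-24)

Step-to-step displacements: (-5,+2), (+0,-3), (+1,-3), (-5,+2), (+0,-3), (+1,-3), (-5,+2) — a repeating cycle of length 3.
step 8: apply (+0,-3) → (-22,-21)
step 9: apply (+1,-3) → (-21,-24)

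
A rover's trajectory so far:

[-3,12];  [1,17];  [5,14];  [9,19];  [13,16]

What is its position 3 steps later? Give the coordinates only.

The moves between consecutive positions are [+4,+5], [+4,-3], [+4,+5], [+4,-3]; they repeat the 2-cycle [[+4,+5], [+4,-3]].
step 5: apply [+4,+5] → [17,21]
step 6: apply [+4,-3] → [21,18]
step 7: apply [+4,+5] → [25,23]

[25,23]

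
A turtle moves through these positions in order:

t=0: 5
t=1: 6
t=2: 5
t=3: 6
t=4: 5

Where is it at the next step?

6

Step-to-step displacements: +1, -1, +1, -1; each is -1× the previous.
step 5: 5 + 1 → 6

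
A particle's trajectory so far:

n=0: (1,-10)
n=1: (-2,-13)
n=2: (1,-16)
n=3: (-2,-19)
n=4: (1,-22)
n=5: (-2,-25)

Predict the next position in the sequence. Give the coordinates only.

(1,-28)

The first coordinate repeats the cycle [1, -2] with period 2; step 6 mod 2 = 0, giving 1.
The second coordinate changes by -3 each step, so at step 6 it is -10 + 6·(-3) = -28.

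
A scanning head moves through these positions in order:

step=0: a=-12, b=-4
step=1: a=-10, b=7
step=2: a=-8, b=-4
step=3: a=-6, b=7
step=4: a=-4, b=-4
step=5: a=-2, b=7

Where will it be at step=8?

A: linear, +2 per step → 4 at step 8.
B: cycles through -4, 7 every 2 steps. Step 8 lands at position 0 of the cycle → -4.

a=4, b=-4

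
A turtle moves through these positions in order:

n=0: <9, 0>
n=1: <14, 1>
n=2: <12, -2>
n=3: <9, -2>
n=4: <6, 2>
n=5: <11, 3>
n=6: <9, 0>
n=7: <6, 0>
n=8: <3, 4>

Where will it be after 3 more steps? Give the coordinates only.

<3, 2>

Differencing gives <+5, +1>, <-2, -3>, <-3, +0>, <-3, +4>, <+5, +1>, <-2, -3>, <-3, +0>, <-3, +4>. This is the pattern <+5, +1>, <-2, -3>, <-3, +0>, <-3, +4> repeated.
step 9: apply <+5, +1> → <8, 5>
step 10: apply <-2, -3> → <6, 2>
step 11: apply <-3, +0> → <3, 2>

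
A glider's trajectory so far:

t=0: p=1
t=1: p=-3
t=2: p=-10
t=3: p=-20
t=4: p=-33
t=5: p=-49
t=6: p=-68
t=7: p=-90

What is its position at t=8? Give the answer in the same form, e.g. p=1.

Taking differences between consecutive positions: -4, -7, -10, -13, -16, -19, -22. These grow by -3 each step.
step 8: -90 − 25 → p=-115

p=-115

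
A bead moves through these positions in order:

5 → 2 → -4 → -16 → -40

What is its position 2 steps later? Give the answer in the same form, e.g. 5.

The jumps are -3, -6, -12, -24 — a geometric progression with ratio 2.
step 5: -40 − 48 → -88
step 6: -88 − 96 → -184

-184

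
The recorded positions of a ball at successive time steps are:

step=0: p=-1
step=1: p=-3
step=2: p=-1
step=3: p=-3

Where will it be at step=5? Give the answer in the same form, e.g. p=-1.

p=-3

The jumps are -2, +2, -2 — a geometric progression with ratio -1.
step 4: -3 + 2 → p=-1
step 5: -1 − 2 → p=-3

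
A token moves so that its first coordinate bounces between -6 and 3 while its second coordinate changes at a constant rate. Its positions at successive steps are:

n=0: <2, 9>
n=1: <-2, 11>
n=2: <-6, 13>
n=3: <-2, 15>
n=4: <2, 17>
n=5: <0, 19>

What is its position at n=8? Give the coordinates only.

<0, 25>

The first coordinate travels 4 per step and bounces off the walls at -6 and 3.
  step 6: 0 → -4
  step 7: -4 → -4
  step 8: -4 → 0
The second coordinate changes by +2 each step: at step 8 it is 25.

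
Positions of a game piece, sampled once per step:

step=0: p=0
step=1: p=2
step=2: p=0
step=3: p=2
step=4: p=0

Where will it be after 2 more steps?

p=0

Consecutive displacements +2, -2, +2, -2 scale by a factor of -1 each step.
step 5: 0 + 2 → p=2
step 6: 2 − 2 → p=0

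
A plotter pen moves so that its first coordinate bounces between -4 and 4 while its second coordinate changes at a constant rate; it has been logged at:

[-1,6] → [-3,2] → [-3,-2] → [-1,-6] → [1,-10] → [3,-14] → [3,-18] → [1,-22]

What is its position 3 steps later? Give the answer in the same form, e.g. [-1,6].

[-3,-34]

The first coordinate reflects between -4 and 4, moving 2 per step.
  step 8: 1 → -1
  step 9: -1 → -3
  step 10: -3 → -3
The second coordinate changes by -4 each step: at step 10 it is -34.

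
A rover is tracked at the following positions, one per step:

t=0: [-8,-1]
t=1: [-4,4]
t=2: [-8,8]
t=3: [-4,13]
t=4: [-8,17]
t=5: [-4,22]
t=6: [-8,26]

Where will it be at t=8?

[-8,35]

The moves between consecutive positions are [+4,+5], [-4,+4], [+4,+5], [-4,+4], [+4,+5], [-4,+4]; they repeat the 2-cycle [[+4,+5], [-4,+4]].
step 7: apply [+4,+5] → [-4,31]
step 8: apply [-4,+4] → [-8,35]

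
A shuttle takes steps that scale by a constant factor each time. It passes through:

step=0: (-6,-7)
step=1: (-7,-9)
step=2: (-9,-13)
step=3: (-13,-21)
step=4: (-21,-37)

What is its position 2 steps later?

Consecutive displacements (-1,-2), (-2,-4), (-4,-8), (-8,-16) scale by a factor of 2 each step.
step 5: (-21,-37) + (-16,-32) → (-37,-69)
step 6: (-37,-69) + (-32,-64) → (-69,-133)

(-69,-133)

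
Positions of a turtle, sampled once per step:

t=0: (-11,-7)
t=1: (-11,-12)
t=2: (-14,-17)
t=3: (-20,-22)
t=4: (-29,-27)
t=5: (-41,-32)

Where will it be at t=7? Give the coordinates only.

(-74,-42)

Taking differences between consecutive positions: (+0,-5), (-3,-5), (-6,-5), (-9,-5), (-12,-5). These grow by (-3,+0) each step.
step 6: (-41,-32) + (-15,-5) → (-56,-37)
step 7: (-56,-37) + (-18,-5) → (-74,-42)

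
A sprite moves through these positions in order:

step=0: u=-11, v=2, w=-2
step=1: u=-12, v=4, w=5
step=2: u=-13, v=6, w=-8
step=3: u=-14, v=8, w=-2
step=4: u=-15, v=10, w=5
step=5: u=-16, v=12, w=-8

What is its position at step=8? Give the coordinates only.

The u coordinate changes by -1 each step, so at step 8 it is -11 + 8·(-1) = -19.
The v coordinate changes by +2 each step, so at step 8 it is 2 + 8·(2) = 18.
The w coordinate repeats the cycle [-2, 5, -8] with period 3; step 8 mod 3 = 2, giving -8.

u=-19, v=18, w=-8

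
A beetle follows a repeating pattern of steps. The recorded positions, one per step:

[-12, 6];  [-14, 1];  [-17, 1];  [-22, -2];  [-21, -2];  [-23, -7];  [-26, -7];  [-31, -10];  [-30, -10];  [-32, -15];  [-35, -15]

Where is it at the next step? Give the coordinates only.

[-40, -18]

Step-to-step displacements: [-2, -5], [-3, +0], [-5, -3], [+1, +0], [-2, -5], [-3, +0], [-5, -3], [+1, +0], [-2, -5], [-3, +0] — a repeating cycle of length 4.
step 11: apply [-5, -3] → [-40, -18]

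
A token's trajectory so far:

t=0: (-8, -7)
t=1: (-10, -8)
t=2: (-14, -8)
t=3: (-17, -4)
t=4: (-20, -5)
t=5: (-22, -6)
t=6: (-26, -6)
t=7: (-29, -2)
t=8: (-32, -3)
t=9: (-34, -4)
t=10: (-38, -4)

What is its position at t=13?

Step-to-step displacements: (-2, -1), (-4, +0), (-3, +4), (-3, -1), (-2, -1), (-4, +0), (-3, +4), (-3, -1), (-2, -1), (-4, +0) — a repeating cycle of length 4.
step 11: apply (-3, +4) → (-41, 0)
step 12: apply (-3, -1) → (-44, -1)
step 13: apply (-2, -1) → (-46, -2)

(-46, -2)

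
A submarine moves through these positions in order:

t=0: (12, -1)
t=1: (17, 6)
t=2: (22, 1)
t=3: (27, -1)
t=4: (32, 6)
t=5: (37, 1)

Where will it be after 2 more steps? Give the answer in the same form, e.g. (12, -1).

(47, 6)

First: linear, +5 per step → 47 at step 7.
Second: cycles through -1, 6, 1 every 3 steps. Step 7 lands at position 1 of the cycle → 6.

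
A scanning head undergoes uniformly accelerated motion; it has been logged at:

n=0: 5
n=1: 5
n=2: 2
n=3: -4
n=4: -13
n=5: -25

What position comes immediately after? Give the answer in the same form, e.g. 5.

-40

Taking differences between consecutive positions: +0, -3, -6, -9, -12. These grow by -3 each step.
step 6: -25 − 15 → -40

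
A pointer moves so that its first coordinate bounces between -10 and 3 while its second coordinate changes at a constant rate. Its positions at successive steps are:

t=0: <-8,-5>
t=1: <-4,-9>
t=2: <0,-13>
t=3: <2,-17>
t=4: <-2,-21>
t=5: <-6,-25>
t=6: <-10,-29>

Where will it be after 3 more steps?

The first coordinate reflects between -10 and 3, moving 4 per step.
  step 7: -10 → -6
  step 8: -6 → -2
  step 9: -2 → 2
The second coordinate changes by -4 each step: at step 9 it is -41.

<2,-41>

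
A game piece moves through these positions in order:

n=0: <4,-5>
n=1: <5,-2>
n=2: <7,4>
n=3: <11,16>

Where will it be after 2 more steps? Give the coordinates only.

The jumps are <+1,+3>, <+2,+6>, <+4,+12> — a geometric progression with ratio 2.
step 4: <11,16> + <+8,+24> → <19,40>
step 5: <19,40> + <+16,+48> → <35,88>

<35,88>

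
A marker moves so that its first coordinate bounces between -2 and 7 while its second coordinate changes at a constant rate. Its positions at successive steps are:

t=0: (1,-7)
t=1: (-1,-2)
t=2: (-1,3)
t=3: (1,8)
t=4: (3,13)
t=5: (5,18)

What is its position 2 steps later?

The first coordinate reflects between -2 and 7, moving 2 per step.
  step 6: 5 → 7
  step 7: 7 → 5
The second coordinate changes by +5 each step: at step 7 it is 28.

(5,28)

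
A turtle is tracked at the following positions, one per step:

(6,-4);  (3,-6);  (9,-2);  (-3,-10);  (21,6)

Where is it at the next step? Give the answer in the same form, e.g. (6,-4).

(-27,-26)

Step-to-step displacements: (-3,-2), (+6,+4), (-12,-8), (+24,+16); each is -2× the previous.
step 5: (21,6) + (-48,-32) → (-27,-26)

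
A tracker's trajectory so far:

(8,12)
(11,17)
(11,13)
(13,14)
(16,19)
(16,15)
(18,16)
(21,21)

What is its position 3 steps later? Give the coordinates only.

(26,23)

Differencing gives (+3,+5), (+0,-4), (+2,+1), (+3,+5), (+0,-4), (+2,+1), (+3,+5). This is the pattern (+3,+5), (+0,-4), (+2,+1) repeated.
step 8: apply (+0,-4) → (21,17)
step 9: apply (+2,+1) → (23,18)
step 10: apply (+3,+5) → (26,23)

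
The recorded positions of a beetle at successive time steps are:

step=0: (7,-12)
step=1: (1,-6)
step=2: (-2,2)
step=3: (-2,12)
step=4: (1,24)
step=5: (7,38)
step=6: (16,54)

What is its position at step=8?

(43,92)

Successive displacements: (-6,+6), (-3,+8), (+0,+10), (+3,+12), (+6,+14), (+9,+16) — each changes by (+3,+2).
step 7: (16,54) + (+12,+18) → (28,72)
step 8: (28,72) + (+15,+20) → (43,92)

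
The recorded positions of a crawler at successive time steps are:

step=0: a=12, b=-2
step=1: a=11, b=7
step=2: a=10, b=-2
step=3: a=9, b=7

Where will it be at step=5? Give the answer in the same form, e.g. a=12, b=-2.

a=7, b=7

The a coordinate changes by -1 each step, so at step 5 it is 12 + 5·(-1) = 7.
The b coordinate repeats the cycle [-2, 7] with period 2; step 5 mod 2 = 1, giving 7.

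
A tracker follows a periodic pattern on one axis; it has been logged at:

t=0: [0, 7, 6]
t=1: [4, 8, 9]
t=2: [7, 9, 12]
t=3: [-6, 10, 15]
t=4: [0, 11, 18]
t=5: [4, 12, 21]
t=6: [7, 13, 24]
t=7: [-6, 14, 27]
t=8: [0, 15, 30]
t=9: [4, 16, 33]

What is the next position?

[7, 17, 36]

First: cycles through 0, 4, 7, -6 every 4 steps. Step 10 lands at position 2 of the cycle → 7.
Second: linear, +1 per step → 17 at step 10.
Third: linear, +3 per step → 36 at step 10.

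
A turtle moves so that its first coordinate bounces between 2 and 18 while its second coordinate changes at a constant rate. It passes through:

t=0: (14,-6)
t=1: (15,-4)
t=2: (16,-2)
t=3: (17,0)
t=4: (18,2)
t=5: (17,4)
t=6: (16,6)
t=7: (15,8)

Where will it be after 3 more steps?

(12,14)

The first coordinate reflects between 2 and 18, moving 1 per step.
  step 8: 15 → 14
  step 9: 14 → 13
  step 10: 13 → 12
The second coordinate changes by +2 each step: at step 10 it is 14.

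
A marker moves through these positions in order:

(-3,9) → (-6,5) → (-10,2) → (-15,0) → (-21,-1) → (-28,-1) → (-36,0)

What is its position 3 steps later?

(-66,9)

Successive displacements: (-3,-4), (-4,-3), (-5,-2), (-6,-1), (-7,+0), (-8,+1) — each changes by (-1,+1).
step 7: (-36,0) + (-9,+2) → (-45,2)
step 8: (-45,2) + (-10,+3) → (-55,5)
step 9: (-55,5) + (-11,+4) → (-66,9)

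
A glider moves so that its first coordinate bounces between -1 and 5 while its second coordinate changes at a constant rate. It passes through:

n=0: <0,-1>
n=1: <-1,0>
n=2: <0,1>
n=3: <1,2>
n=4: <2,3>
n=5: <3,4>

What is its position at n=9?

The first coordinate reflects between -1 and 5, moving 1 per step.
  step 6: 3 → 4
  step 7: 4 → 5
  step 8: 5 → 4
  step 9: 4 → 3
The second coordinate changes by +1 each step: at step 9 it is 8.

<3,8>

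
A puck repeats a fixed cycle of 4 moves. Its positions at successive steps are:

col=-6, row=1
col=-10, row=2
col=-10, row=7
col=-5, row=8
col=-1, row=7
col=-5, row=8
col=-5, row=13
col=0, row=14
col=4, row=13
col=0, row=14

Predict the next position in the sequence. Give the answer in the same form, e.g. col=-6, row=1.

Differencing gives (-4, +1), (+0, +5), (+5, +1), (+4, -1), (-4, +1), (+0, +5), (+5, +1), (+4, -1), (-4, +1). This is the pattern (-4, +1), (+0, +5), (+5, +1), (+4, -1) repeated.
step 10: apply (+0, +5) → col=0, row=19

col=0, row=19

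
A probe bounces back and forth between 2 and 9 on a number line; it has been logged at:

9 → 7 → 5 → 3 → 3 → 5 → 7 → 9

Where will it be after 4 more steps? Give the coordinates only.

The value travels 2 per step and bounces off the walls at 2 and 9.
  step 8: 9 → 7
  step 9: 7 → 5
  step 10: 5 → 3
  step 11: 3 → 3

3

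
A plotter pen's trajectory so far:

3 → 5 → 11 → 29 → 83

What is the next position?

245

Consecutive displacements +2, +6, +18, +54 scale by a factor of 3 each step.
step 5: 83 + 162 → 245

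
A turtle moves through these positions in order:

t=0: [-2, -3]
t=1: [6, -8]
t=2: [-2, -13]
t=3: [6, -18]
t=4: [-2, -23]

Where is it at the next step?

[6, -28]

First: cycles through -2, 6 every 2 steps. Step 5 lands at position 1 of the cycle → 6.
Second: linear, -5 per step → -28 at step 5.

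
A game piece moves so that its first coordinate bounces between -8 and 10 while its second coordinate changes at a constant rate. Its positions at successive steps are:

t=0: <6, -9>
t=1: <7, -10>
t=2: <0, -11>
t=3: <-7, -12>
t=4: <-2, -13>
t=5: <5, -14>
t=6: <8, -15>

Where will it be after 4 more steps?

<4, -19>

The first coordinate travels 7 per step and bounces off the walls at -8 and 10.
  step 7: 8 → 1
  step 8: 1 → -6
  step 9: -6 → -3
  step 10: -3 → 4
The second coordinate changes by -1 each step: at step 10 it is -19.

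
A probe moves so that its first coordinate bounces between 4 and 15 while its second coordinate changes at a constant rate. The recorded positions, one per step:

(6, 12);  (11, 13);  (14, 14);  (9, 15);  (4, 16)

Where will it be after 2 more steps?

(14, 18)

The first coordinate travels 5 per step and bounces off the walls at 4 and 15.
  step 5: 4 → 9
  step 6: 9 → 14
The second coordinate changes by +1 each step: at step 6 it is 18.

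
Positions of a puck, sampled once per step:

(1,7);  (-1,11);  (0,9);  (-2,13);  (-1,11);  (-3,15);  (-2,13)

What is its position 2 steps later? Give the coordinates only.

The moves between consecutive positions are (-2,+4), (+1,-2), (-2,+4), (+1,-2), (-2,+4), (+1,-2); they repeat the 2-cycle [(-2,+4), (+1,-2)].
step 7: apply (-2,+4) → (-4,17)
step 8: apply (+1,-2) → (-3,15)

(-3,15)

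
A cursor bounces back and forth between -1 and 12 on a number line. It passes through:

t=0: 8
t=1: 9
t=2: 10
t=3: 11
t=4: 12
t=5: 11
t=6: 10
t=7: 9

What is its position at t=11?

The value reflects between -1 and 12, moving 1 per step.
  step 8: 9 → 8
  step 9: 8 → 7
  step 10: 7 → 6
  step 11: 6 → 5

5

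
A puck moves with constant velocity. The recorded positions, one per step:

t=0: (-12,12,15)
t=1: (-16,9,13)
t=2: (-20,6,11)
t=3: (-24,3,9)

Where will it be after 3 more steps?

(-36,-6,3)

Constant displacement of (-4,-3,-2) per step.
step 4: (-24,3,9) + (-4,-3,-2) → (-28,0,7)
step 5: (-28,0,7) + (-4,-3,-2) → (-32,-3,5)
step 6: (-32,-3,5) + (-4,-3,-2) → (-36,-6,3)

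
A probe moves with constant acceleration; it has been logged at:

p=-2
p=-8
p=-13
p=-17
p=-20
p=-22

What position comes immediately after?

p=-23

Successive displacements: -6, -5, -4, -3, -2 — each changes by +1.
step 6: -22 − 1 → p=-23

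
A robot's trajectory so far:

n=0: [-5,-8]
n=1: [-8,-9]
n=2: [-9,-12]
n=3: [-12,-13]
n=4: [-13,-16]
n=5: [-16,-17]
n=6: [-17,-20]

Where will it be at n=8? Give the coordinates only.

Step-to-step displacements: [-3,-1], [-1,-3], [-3,-1], [-1,-3], [-3,-1], [-1,-3] — a repeating cycle of length 2.
step 7: apply [-3,-1] → [-20,-21]
step 8: apply [-1,-3] → [-21,-24]

[-21,-24]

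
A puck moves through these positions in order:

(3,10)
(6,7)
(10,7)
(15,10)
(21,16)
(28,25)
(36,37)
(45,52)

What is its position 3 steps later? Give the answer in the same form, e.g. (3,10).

Taking differences between consecutive positions: (+3,-3), (+4,+0), (+5,+3), (+6,+6), (+7,+9), (+8,+12), (+9,+15). These grow by (+1,+3) each step.
step 8: (45,52) + (+10,+18) → (55,70)
step 9: (55,70) + (+11,+21) → (66,91)
step 10: (66,91) + (+12,+24) → (78,115)

(78,115)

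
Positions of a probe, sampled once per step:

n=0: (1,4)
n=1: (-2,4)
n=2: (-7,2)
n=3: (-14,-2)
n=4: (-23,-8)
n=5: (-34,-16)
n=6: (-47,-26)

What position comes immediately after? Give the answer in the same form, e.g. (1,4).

Taking differences between consecutive positions: (-3,+0), (-5,-2), (-7,-4), (-9,-6), (-11,-8), (-13,-10). These grow by (-2,-2) each step.
step 7: (-47,-26) + (-15,-12) → (-62,-38)

(-62,-38)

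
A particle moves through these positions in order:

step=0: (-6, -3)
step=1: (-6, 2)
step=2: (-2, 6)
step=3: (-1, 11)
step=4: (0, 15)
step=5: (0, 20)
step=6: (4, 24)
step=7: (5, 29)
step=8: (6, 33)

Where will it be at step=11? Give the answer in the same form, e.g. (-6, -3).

(11, 47)

The moves between consecutive positions are (+0, +5), (+4, +4), (+1, +5), (+1, +4), (+0, +5), (+4, +4), (+1, +5), (+1, +4); they repeat the 4-cycle [(+0, +5), (+4, +4), (+1, +5), (+1, +4)].
step 9: apply (+0, +5) → (6, 38)
step 10: apply (+4, +4) → (10, 42)
step 11: apply (+1, +5) → (11, 47)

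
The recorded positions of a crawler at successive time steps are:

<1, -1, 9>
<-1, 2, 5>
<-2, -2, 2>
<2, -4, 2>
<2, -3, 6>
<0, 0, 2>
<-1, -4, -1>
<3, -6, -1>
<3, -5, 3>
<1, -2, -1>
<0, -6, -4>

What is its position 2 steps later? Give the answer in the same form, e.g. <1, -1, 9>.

Step-to-step displacements: <-2, +3, -4>, <-1, -4, -3>, <+4, -2, +0>, <+0, +1, +4>, <-2, +3, -4>, <-1, -4, -3>, <+4, -2, +0>, <+0, +1, +4>, <-2, +3, -4>, <-1, -4, -3> — a repeating cycle of length 4.
step 11: apply <+4, -2, +0> → <4, -8, -4>
step 12: apply <+0, +1, +4> → <4, -7, 0>

<4, -7, 0>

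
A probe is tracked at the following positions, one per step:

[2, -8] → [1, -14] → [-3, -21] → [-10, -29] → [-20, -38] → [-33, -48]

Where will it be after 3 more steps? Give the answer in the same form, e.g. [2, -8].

[-90, -84]

Taking differences between consecutive positions: [-1, -6], [-4, -7], [-7, -8], [-10, -9], [-13, -10]. These grow by [-3, -1] each step.
step 6: [-33, -48] + [-16, -11] → [-49, -59]
step 7: [-49, -59] + [-19, -12] → [-68, -71]
step 8: [-68, -71] + [-22, -13] → [-90, -84]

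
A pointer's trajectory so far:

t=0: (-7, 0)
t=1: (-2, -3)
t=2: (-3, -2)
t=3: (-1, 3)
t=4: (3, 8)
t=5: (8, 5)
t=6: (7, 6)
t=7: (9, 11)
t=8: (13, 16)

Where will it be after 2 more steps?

(17, 14)

The moves between consecutive positions are (+5, -3), (-1, +1), (+2, +5), (+4, +5), (+5, -3), (-1, +1), (+2, +5), (+4, +5); they repeat the 4-cycle [(+5, -3), (-1, +1), (+2, +5), (+4, +5)].
step 9: apply (+5, -3) → (18, 13)
step 10: apply (-1, +1) → (17, 14)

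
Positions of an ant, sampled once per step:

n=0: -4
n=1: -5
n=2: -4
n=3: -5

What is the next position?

Step-to-step displacements: -1, +1, -1; each is -1× the previous.
step 4: -5 + 1 → -4

-4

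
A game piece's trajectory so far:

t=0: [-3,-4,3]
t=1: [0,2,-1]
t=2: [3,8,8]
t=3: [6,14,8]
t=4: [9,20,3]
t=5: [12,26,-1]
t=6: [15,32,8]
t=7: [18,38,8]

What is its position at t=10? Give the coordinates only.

The first coordinate changes by +3 each step, so at step 10 it is -3 + 10·(3) = 27.
The second coordinate changes by +6 each step, so at step 10 it is -4 + 10·(6) = 56.
The third coordinate repeats the cycle [3, -1, 8, 8] with period 4; step 10 mod 4 = 2, giving 8.

[27,56,8]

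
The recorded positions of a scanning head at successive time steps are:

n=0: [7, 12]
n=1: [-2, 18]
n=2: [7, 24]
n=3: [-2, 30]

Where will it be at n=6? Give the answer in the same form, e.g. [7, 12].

The first coordinate repeats the cycle [7, -2] with period 2; step 6 mod 2 = 0, giving 7.
The second coordinate changes by +6 each step, so at step 6 it is 12 + 6·(6) = 48.

[7, 48]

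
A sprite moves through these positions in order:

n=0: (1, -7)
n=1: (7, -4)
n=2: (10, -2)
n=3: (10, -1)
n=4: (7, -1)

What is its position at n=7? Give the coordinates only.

Taking differences between consecutive positions: (+6, +3), (+3, +2), (+0, +1), (-3, +0). These grow by (-3, -1) each step.
step 5: (7, -1) + (-6, -1) → (1, -2)
step 6: (1, -2) + (-9, -2) → (-8, -4)
step 7: (-8, -4) + (-12, -3) → (-20, -7)

(-20, -7)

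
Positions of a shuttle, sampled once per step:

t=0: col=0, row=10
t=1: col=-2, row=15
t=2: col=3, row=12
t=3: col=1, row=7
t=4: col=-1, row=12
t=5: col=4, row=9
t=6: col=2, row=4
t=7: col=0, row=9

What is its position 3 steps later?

Step-to-step displacements: (-2, +5), (+5, -3), (-2, -5), (-2, +5), (+5, -3), (-2, -5), (-2, +5) — a repeating cycle of length 3.
step 8: apply (+5, -3) → col=5, row=6
step 9: apply (-2, -5) → col=3, row=1
step 10: apply (-2, +5) → col=1, row=6

col=1, row=6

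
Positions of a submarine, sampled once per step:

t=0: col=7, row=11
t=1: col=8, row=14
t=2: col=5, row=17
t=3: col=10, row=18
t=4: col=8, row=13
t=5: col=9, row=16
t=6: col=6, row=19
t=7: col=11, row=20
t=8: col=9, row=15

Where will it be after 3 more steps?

Step-to-step displacements: (+1, +3), (-3, +3), (+5, +1), (-2, -5), (+1, +3), (-3, +3), (+5, +1), (-2, -5) — a repeating cycle of length 4.
step 9: apply (+1, +3) → col=10, row=18
step 10: apply (-3, +3) → col=7, row=21
step 11: apply (+5, +1) → col=12, row=22

col=12, row=22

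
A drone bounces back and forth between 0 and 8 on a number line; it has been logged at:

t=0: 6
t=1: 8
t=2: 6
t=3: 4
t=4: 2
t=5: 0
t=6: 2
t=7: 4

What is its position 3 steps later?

The value travels 2 per step and bounces off the walls at 0 and 8.
  step 8: 4 → 6
  step 9: 6 → 8
  step 10: 8 → 6

6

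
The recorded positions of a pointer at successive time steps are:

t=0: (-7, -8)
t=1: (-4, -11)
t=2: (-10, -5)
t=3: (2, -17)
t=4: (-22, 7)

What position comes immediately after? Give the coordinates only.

The jumps are (+3, -3), (-6, +6), (+12, -12), (-24, +24) — a geometric progression with ratio -2.
step 5: (-22, 7) + (+48, -48) → (26, -41)

(26, -41)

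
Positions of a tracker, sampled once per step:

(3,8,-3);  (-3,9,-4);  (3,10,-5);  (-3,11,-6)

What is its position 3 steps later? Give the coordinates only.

(3,14,-9)

The first coordinate repeats the cycle [3, -3] with period 2; step 6 mod 2 = 0, giving 3.
The second coordinate changes by +1 each step, so at step 6 it is 8 + 6·(1) = 14.
The third coordinate changes by -1 each step, so at step 6 it is -3 + 6·(-1) = -9.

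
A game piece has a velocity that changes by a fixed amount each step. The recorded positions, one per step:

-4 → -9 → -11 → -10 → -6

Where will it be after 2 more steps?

Successive displacements: -5, -2, +1, +4 — each changes by +3.
step 5: -6 + 7 → 1
step 6: 1 + 10 → 11

11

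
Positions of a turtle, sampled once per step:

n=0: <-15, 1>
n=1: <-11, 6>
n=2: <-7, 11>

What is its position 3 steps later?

<5, 26>

The position changes by <+4, +5> every step.
step 3: <-7, 11> + <+4, +5> → <-3, 16>
step 4: <-3, 16> + <+4, +5> → <1, 21>
step 5: <1, 21> + <+4, +5> → <5, 26>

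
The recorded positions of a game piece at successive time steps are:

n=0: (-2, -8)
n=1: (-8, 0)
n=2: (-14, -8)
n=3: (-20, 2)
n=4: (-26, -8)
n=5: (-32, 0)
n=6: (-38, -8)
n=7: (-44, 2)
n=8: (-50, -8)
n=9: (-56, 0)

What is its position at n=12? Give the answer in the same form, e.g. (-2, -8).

The first coordinate changes by -6 each step, so at step 12 it is -2 + 12·(-6) = -74.
The second coordinate repeats the cycle [-8, 0, -8, 2] with period 4; step 12 mod 4 = 0, giving -8.

(-74, -8)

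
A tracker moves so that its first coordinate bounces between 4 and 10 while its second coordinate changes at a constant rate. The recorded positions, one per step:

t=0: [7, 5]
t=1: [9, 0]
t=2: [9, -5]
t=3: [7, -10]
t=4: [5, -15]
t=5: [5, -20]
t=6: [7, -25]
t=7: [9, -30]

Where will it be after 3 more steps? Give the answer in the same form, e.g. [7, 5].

The first coordinate reflects between 4 and 10, moving 2 per step.
  step 8: 9 → 9
  step 9: 9 → 7
  step 10: 7 → 5
The second coordinate changes by -5 each step: at step 10 it is -45.

[5, -45]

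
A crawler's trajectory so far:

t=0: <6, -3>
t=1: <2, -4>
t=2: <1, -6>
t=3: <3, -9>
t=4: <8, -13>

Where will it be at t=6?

<27, -24>

First differences are <-4, -1>, <-1, -2>, <+2, -3>, <+5, -4>; their common second difference is <+3, -1> (constant acceleration).
step 5: <8, -13> + <+8, -5> → <16, -18>
step 6: <16, -18> + <+11, -6> → <27, -24>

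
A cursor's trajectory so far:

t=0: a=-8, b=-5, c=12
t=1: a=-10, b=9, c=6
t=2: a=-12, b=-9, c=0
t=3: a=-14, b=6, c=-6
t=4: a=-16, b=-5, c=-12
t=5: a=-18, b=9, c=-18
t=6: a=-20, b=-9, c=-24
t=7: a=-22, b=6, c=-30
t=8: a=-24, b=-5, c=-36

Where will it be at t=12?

The a coordinate changes by -2 each step, so at step 12 it is -8 + 12·(-2) = -32.
The b coordinate repeats the cycle [-5, 9, -9, 6] with period 4; step 12 mod 4 = 0, giving -5.
The c coordinate changes by -6 each step, so at step 12 it is 12 + 12·(-6) = -60.

a=-32, b=-5, c=-60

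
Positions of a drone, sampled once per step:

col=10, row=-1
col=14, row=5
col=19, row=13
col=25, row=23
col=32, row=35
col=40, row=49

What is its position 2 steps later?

First differences are (+4, +6), (+5, +8), (+6, +10), (+7, +12), (+8, +14); their common second difference is (+1, +2) (constant acceleration).
step 6: col=40, row=49 + (+9, +16) → col=49, row=65
step 7: col=49, row=65 + (+10, +18) → col=59, row=83

col=59, row=83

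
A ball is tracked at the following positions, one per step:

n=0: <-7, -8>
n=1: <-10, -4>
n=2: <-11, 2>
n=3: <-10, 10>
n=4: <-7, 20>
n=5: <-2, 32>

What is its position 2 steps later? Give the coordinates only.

<14, 62>

First differences are <-3, +4>, <-1, +6>, <+1, +8>, <+3, +10>, <+5, +12>; their common second difference is <+2, +2> (constant acceleration).
step 6: <-2, 32> + <+7, +14> → <5, 46>
step 7: <5, 46> + <+9, +16> → <14, 62>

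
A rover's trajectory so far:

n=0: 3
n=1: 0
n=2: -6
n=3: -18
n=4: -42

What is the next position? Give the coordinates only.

-90

The jumps are -3, -6, -12, -24 — a geometric progression with ratio 2.
step 5: -42 − 48 → -90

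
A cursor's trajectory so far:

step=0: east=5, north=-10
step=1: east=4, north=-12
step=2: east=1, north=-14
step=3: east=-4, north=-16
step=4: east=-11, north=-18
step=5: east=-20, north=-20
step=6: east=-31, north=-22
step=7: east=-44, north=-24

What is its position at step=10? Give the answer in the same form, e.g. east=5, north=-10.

east=-95, north=-30

Successive displacements: (-1, -2), (-3, -2), (-5, -2), (-7, -2), (-9, -2), (-11, -2), (-13, -2) — each changes by (-2, +0).
step 8: east=-44, north=-24 + (-15, -2) → east=-59, north=-26
step 9: east=-59, north=-26 + (-17, -2) → east=-76, north=-28
step 10: east=-76, north=-28 + (-19, -2) → east=-95, north=-30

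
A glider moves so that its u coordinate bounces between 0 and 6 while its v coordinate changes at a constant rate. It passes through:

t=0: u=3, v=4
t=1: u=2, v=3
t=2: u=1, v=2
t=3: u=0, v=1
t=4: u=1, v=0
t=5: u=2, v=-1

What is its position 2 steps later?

The u coordinate reflects between 0 and 6, moving 1 per step.
  step 6: 2 → 3
  step 7: 3 → 4
The v coordinate changes by -1 each step: at step 7 it is -3.

u=4, v=-3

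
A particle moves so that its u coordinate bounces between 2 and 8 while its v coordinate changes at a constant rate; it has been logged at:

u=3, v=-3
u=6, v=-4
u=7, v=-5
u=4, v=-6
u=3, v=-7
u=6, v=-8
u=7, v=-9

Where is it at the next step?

The u coordinate reflects between 2 and 8, moving 3 per step.
  step 7: 7 → 4
The v coordinate changes by -1 each step: at step 7 it is -10.

u=4, v=-10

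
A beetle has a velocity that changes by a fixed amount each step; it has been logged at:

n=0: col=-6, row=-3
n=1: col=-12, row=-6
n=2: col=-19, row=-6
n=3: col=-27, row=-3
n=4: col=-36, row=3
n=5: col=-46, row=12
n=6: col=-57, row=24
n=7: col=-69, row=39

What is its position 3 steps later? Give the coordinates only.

First differences are (-6, -3), (-7, +0), (-8, +3), (-9, +6), (-10, +9), (-11, +12), (-12, +15); their common second difference is (-1, +3) (constant acceleration).
step 8: col=-69, row=39 + (-13, +18) → col=-82, row=57
step 9: col=-82, row=57 + (-14, +21) → col=-96, row=78
step 10: col=-96, row=78 + (-15, +24) → col=-111, row=102

col=-111, row=102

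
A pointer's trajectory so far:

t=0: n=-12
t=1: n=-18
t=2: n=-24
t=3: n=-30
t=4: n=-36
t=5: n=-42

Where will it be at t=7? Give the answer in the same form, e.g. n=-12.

n=-54

Constant displacement of -6 per step.
step 6: -42 − 6 → n=-48
step 7: -48 − 6 → n=-54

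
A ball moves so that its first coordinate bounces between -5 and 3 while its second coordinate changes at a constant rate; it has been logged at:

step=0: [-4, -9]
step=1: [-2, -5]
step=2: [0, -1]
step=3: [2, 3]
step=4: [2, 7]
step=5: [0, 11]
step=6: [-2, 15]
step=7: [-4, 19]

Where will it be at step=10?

[0, 31]

The first coordinate travels 2 per step and bounces off the walls at -5 and 3.
  step 8: -4 → -4
  step 9: -4 → -2
  step 10: -2 → 0
The second coordinate changes by +4 each step: at step 10 it is 31.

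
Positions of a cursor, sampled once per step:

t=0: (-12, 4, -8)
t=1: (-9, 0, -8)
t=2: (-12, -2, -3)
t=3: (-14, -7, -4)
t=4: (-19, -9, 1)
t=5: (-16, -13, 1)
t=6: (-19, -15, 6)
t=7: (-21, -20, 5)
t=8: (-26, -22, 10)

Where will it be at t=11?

(-28, -33, 14)

The moves between consecutive positions are (+3, -4, +0), (-3, -2, +5), (-2, -5, -1), (-5, -2, +5), (+3, -4, +0), (-3, -2, +5), (-2, -5, -1), (-5, -2, +5); they repeat the 4-cycle [(+3, -4, +0), (-3, -2, +5), (-2, -5, -1), (-5, -2, +5)].
step 9: apply (+3, -4, +0) → (-23, -26, 10)
step 10: apply (-3, -2, +5) → (-26, -28, 15)
step 11: apply (-2, -5, -1) → (-28, -33, 14)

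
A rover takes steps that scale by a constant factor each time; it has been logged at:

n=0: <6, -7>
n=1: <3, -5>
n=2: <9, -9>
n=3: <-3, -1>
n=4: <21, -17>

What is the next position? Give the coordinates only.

<-27, 15>

The jumps are <-3, +2>, <+6, -4>, <-12, +8>, <+24, -16> — a geometric progression with ratio -2.
step 5: <21, -17> + <-48, +32> → <-27, 15>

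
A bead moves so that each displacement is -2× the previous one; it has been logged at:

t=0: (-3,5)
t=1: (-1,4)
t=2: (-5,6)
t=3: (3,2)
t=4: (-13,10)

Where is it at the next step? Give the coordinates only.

(19,-6)

Consecutive displacements (+2,-1), (-4,+2), (+8,-4), (-16,+8) scale by a factor of -2 each step.
step 5: (-13,10) + (+32,-16) → (19,-6)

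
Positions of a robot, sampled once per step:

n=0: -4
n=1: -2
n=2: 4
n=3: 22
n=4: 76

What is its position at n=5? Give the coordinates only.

238

Step-to-step displacements: +2, +6, +18, +54; each is 3× the previous.
step 5: 76 + 162 → 238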